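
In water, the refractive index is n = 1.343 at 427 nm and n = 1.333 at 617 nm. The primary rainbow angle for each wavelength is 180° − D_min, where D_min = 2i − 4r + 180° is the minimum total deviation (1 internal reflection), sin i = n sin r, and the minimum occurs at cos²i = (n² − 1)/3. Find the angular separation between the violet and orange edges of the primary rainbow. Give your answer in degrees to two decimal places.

1.43°

At 427 nm (n = 1.343): cos²i = 0.26788 → i = 58.830°, r = 39.577°, D_min = 139.354°, rainbow angle = 40.646°.
At 617 nm (n = 1.333): cos²i = 0.25896 → i = 59.410°, r = 40.225°, D_min = 137.922°, rainbow angle = 42.078°.
Angular width = |40.646° − 42.078°| = 1.432°.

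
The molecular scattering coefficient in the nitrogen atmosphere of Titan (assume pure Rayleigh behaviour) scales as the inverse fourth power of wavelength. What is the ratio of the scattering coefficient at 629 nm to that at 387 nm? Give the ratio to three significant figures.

0.143

Rayleigh scattering ∝ λ⁻⁴, so the ratio of coefficients is the inverse fourth power of the wavelength ratio.
σ(629)/σ(387) = (387/629)⁴ = (0.6153)⁴ = 0.1433.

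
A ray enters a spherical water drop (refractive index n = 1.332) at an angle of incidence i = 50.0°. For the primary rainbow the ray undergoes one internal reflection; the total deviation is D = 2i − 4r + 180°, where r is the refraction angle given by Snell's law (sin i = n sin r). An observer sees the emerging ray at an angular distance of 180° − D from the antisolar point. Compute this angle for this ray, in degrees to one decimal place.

40.4°

sin r = sin 50.0° / 1.332 = 0.7660/1.332 = 0.5751; r = 35.11°.
D = 2·50.0° − 4·35.11° + 180° = 100.00° − 140.43° + 180° = 139.57°.
Angle from antisolar point = 180° − D = 40.43°.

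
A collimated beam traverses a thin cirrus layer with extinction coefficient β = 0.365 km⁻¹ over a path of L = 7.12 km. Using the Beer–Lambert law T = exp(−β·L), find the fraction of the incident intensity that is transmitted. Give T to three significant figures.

τ = β·L = 0.365 × 7.12 = 2.5988.
T = exp(−2.5988) = 0.0744.

0.0744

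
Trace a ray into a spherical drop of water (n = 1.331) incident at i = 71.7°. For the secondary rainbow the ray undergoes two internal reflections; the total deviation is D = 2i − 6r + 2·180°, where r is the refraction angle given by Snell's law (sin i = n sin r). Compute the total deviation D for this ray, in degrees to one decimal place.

230.4°

sin r = sin 71.7° / 1.331 = 0.9494/1.331 = 0.7133; r = 45.51°.
D = 2·71.7° − 6·45.51° + 2·180° = 143.40° − 273.03° + 360° = 230.37°.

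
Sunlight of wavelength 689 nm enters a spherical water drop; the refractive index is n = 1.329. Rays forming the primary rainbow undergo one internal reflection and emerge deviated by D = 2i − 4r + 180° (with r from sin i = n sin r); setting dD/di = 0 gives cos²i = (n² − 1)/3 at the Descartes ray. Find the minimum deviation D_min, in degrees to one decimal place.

cos²i = (1.76624 − 1)/3 = 0.25541; i = arccos(0.50538) = 59.643°.
sin r = sin 59.643°/1.329 = 0.64928; r = 40.487°.
D_min = 2·59.643° − 4·40.487° + 180° = 137.337°.

137.3°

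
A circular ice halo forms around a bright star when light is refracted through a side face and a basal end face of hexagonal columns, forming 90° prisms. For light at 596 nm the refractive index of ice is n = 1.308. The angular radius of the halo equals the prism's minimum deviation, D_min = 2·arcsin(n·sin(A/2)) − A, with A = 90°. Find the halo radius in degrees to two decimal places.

n·sin(A/2) = 1.308 × sin 45° = 1.308 × 0.7071 = 0.9249.
D_min = 2·arcsin(0.9249) − 90° = 2 × 67.653° − 90° = 45.305°.

45.31°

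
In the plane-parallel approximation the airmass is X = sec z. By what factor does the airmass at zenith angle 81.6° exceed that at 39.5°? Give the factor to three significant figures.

X(81.6°)/X(39.5°) = sec 81.6° / sec 39.5° = cos 39.5° / cos 81.6° = 0.7716/0.1461 = 5.2821.

5.28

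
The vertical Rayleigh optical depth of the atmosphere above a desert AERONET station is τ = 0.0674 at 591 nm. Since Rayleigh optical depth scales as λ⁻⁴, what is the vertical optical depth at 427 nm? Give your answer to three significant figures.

0.247

τ(427 nm) = τ(591 nm) × (591/427)⁴ = 0.0674 × (1.3841)⁴ = 0.0674 × 3.6698 = 0.2473.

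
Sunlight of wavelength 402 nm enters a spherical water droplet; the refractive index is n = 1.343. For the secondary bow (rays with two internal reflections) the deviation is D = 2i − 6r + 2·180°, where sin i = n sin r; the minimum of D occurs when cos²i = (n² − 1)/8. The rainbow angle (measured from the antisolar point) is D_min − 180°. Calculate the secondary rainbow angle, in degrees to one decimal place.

53.5°

cos²i = (1.80365 − 1)/8 = 0.10046; i = arccos(0.31695) = 71.522°.
sin r = sin 71.522°/1.343 = 0.70621; r = 44.928°.
D_min = 2·71.522° − 6·44.928° + 360° = 233.478°.
Rainbow angle = D_min − 180° = 53.478°.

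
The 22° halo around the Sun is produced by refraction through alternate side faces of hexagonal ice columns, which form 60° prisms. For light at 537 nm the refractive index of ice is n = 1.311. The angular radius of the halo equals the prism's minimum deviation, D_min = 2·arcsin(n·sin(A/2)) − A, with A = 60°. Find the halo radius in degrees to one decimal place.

n·sin(A/2) = 1.311 × sin 30° = 1.311 × 0.5000 = 0.6555.
D_min = 2·arcsin(0.6555) − 60° = 2 × 40.958° − 60° = 21.915°.

21.9°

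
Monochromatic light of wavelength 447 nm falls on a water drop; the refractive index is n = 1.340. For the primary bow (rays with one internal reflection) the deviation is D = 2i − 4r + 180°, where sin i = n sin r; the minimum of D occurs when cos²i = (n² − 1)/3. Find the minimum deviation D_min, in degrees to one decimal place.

138.9°

cos²i = (1.79560 − 1)/3 = 0.26520; i = arccos(0.51498) = 59.004°.
sin r = sin 59.004°/1.340 = 0.63971; r = 39.770°.
D_min = 2·59.004° − 4·39.770° + 180° = 138.929°.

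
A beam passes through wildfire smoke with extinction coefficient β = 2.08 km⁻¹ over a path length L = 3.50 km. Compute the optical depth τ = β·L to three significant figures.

7.28

τ = β·L = 2.08 × 3.50 = 7.2800.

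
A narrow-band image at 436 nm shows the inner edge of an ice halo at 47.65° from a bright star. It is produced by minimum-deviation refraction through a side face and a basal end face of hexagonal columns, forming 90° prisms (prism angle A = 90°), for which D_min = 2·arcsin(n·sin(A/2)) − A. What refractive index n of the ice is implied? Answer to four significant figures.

Rearranging: n = sin((D_min + A)/2) / sin(A/2).
(D_min + A)/2 = (47.65° + 90°)/2 = 68.825°.
n = sin 68.825° / sin 45° = 0.9325 / 0.7071 = 1.3187.

1.319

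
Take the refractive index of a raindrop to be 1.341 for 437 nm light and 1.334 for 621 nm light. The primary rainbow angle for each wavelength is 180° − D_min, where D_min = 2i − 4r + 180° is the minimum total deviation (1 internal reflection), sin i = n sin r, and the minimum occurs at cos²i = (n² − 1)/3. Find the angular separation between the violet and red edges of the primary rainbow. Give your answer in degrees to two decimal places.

1.00°

At 437 nm (n = 1.341): cos²i = 0.26609 → i = 58.946°, r = 39.705°, D_min = 139.071°, rainbow angle = 40.929°.
At 621 nm (n = 1.334): cos²i = 0.25985 → i = 59.352°, r = 40.159°, D_min = 138.067°, rainbow angle = 41.933°.
Angular width = |40.929° − 41.933°| = 1.004°.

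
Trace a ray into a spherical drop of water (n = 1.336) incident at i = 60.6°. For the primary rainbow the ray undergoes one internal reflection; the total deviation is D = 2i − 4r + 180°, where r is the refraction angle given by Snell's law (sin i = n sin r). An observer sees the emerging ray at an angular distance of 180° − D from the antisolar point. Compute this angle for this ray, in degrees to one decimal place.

41.6°

sin r = sin 60.6° / 1.336 = 0.8712/1.336 = 0.6521; r = 40.70°.
D = 2·60.6° − 4·40.70° + 180° = 121.20° − 162.80° + 180° = 138.40°.
Angle from antisolar point = 180° − D = 41.60°.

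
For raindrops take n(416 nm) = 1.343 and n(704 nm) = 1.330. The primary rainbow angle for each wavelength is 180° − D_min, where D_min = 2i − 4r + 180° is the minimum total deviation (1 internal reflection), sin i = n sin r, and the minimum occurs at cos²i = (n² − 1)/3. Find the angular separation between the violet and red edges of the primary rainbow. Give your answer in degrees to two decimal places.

1.87°

At 416 nm (n = 1.343): cos²i = 0.26788 → i = 58.830°, r = 39.577°, D_min = 139.354°, rainbow angle = 40.646°.
At 704 nm (n = 1.330): cos²i = 0.25630 → i = 59.585°, r = 40.422°, D_min = 137.484°, rainbow angle = 42.516°.
Angular width = |40.646° − 42.516°| = 1.871°.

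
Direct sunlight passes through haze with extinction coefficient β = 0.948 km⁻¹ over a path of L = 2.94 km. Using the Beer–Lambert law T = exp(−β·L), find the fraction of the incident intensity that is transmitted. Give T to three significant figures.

τ = β·L = 0.948 × 2.94 = 2.7871.
T = exp(−2.7871) = 0.0616.

0.0616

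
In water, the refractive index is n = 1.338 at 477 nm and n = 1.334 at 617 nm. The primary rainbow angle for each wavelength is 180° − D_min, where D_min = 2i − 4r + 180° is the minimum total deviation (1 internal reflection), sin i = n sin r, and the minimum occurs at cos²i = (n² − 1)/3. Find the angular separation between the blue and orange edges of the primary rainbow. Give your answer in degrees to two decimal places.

At 477 nm (n = 1.338): cos²i = 0.26341 → i = 59.120°, r = 39.899°, D_min = 138.643°, rainbow angle = 41.357°.
At 617 nm (n = 1.334): cos²i = 0.25985 → i = 59.352°, r = 40.159°, D_min = 138.067°, rainbow angle = 41.933°.
Angular width = |41.357° − 41.933°| = 0.576°.

0.58°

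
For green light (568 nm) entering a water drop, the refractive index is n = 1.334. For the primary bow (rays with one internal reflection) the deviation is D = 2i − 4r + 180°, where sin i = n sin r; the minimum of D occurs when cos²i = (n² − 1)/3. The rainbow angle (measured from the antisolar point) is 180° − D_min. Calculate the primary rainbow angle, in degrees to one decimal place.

cos²i = (1.77956 − 1)/3 = 0.25985; i = arccos(0.50976) = 59.352°.
sin r = sin 59.352°/1.334 = 0.64492; r = 40.159°.
D_min = 2·59.352° − 4·40.159° + 180° = 138.067°.
Rainbow angle = 180° − D_min = 41.933°.

41.9°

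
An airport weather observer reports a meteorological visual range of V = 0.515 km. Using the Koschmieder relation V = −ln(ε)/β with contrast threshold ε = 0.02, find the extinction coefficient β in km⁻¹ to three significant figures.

7.60 km⁻¹

β = −ln(0.02) / V = 3.912 / 0.515 = 7.5962 km⁻¹.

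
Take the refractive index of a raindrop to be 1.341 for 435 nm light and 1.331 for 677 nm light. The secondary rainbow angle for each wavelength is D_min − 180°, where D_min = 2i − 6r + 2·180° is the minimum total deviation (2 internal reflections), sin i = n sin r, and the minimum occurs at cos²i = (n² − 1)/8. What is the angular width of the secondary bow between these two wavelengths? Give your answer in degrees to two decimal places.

At 435 nm (n = 1.341): cos²i = 0.09979 → i = 71.586°, r = 45.034°, D_min = 232.966°, rainbow angle = 52.966°.
At 677 nm (n = 1.331): cos²i = 0.09645 → i = 71.907°, r = 45.575°, D_min = 230.365°, rainbow angle = 50.365°.
Angular width = |52.966° − 50.365°| = 2.601°.

2.60°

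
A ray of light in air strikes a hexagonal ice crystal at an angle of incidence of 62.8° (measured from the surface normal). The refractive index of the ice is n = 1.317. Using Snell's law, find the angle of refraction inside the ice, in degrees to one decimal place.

Snell: sin θ_r = sin θ_i / n = sin 62.8° / 1.317 = 0.8894 / 1.317 = 0.6753.
θ_r = arcsin(0.6753) = 42.48°.

42.5°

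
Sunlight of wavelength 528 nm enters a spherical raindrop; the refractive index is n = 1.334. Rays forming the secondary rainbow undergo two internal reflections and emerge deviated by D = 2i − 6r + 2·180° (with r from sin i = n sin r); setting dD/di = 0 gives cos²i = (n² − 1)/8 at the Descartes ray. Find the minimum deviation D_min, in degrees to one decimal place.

231.2°

cos²i = (1.77956 − 1)/8 = 0.09744; i = arccos(0.31216) = 71.810°.
sin r = sin 71.810°/1.334 = 0.71217; r = 45.411°.
D_min = 2·71.810° − 6·45.411° + 360° = 231.153°.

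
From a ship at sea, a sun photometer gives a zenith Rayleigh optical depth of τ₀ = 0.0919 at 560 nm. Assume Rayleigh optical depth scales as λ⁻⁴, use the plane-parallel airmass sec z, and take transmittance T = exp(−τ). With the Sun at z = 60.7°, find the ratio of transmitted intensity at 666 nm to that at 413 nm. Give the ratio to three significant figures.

Airmass: sec 60.7° = 2.0434.
τ(666 nm) = 0.0919 × (560/666)⁴ × 2.0434 = 0.0919 × 0.4999 × 2.0434 = 0.0939.
τ(413 nm) = 0.0919 × (560/413)⁴ × 2.0434 = 0.0919 × 3.3803 × 2.0434 = 0.6348.
T(666)/T(413) = exp(τ_B − τ_A) = exp(0.5409) = 1.7176.

1.72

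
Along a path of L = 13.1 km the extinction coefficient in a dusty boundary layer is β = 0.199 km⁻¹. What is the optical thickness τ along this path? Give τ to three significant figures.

2.61

τ = β·L = 0.199 × 13.1 = 2.6069.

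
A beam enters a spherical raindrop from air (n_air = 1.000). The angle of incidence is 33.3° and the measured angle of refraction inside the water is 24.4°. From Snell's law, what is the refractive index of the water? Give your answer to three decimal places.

1.329

n = sin θ_i / sin θ_r = sin 33.3° / sin 24.4° = 0.5490 / 0.4131 = 1.3290.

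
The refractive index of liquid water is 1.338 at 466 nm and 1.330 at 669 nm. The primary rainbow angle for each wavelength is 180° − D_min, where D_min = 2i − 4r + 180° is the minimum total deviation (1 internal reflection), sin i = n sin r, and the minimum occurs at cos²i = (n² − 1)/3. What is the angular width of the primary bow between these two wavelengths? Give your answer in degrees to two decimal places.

1.16°

At 466 nm (n = 1.338): cos²i = 0.26341 → i = 59.120°, r = 39.899°, D_min = 138.643°, rainbow angle = 41.357°.
At 669 nm (n = 1.330): cos²i = 0.25630 → i = 59.585°, r = 40.422°, D_min = 137.484°, rainbow angle = 42.516°.
Angular width = |41.357° − 42.516°| = 1.160°.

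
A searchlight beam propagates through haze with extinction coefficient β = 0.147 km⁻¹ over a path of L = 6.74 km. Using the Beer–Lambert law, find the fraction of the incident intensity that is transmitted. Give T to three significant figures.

τ = β·L = 0.147 × 6.74 = 0.9908.
T = exp(−0.9908) = 0.3713.

0.371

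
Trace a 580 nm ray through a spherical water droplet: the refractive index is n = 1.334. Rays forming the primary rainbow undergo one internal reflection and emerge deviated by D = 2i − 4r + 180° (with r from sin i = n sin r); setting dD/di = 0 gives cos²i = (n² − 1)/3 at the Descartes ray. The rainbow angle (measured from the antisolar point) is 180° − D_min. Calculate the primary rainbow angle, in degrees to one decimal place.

41.9°

cos²i = (1.77956 − 1)/3 = 0.25985; i = arccos(0.50976) = 59.352°.
sin r = sin 59.352°/1.334 = 0.64492; r = 40.159°.
D_min = 2·59.352° − 4·40.159° + 180° = 138.067°.
Rainbow angle = 180° − D_min = 41.933°.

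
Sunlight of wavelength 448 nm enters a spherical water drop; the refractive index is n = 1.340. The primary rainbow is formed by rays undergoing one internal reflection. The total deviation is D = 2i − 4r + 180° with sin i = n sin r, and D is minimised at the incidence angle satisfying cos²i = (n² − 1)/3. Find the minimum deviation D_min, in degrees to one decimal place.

cos²i = (1.79560 − 1)/3 = 0.26520; i = arccos(0.51498) = 59.004°.
sin r = sin 59.004°/1.340 = 0.63971; r = 39.770°.
D_min = 2·59.004° − 4·39.770° + 180° = 138.929°.

138.9°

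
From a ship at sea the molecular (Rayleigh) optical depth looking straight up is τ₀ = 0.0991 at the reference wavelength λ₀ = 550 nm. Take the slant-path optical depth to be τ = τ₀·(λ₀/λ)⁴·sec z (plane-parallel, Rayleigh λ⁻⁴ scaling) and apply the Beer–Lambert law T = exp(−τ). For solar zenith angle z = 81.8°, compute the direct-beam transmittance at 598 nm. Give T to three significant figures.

sec 81.8° = 7.0112.
τ = 0.0991 × (550/598)⁴ × 7.0112 = 0.0991 × 0.7156 × 7.0112 = 0.4972.
T = exp(−0.4972) = 0.6082.

0.608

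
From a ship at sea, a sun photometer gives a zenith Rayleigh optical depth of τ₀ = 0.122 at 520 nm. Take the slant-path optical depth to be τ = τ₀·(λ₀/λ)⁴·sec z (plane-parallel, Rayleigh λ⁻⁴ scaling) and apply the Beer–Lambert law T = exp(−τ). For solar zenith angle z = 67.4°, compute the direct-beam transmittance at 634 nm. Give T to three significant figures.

0.866

sec 67.4° = 2.6022.
τ = 0.122 × (520/634)⁴ × 2.6022 = 0.122 × 0.4525 × 2.6022 = 0.1437.
T = exp(−0.1437) = 0.8662.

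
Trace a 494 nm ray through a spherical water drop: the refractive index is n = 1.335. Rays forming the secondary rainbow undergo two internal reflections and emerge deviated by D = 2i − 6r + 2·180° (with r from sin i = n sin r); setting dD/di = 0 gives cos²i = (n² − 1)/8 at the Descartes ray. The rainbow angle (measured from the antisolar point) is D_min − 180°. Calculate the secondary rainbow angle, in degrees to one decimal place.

51.4°

cos²i = (1.78222 − 1)/8 = 0.09778; i = arccos(0.31269) = 71.778°.
sin r = sin 71.778°/1.335 = 0.71150; r = 45.357°.
D_min = 2·71.778° − 6·45.357° + 360° = 231.414°.
Rainbow angle = D_min − 180° = 51.414°.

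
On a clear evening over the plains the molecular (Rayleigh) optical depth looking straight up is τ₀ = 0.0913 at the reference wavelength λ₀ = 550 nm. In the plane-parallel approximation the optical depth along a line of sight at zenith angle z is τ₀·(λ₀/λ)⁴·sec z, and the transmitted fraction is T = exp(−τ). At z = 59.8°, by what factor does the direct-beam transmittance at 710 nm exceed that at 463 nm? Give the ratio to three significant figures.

Airmass: sec 59.8° = 1.9880.
τ(710 nm) = 0.0913 × (550/710)⁴ × 1.9880 = 0.0913 × 0.3601 × 1.9880 = 0.0654.
τ(463 nm) = 0.0913 × (550/463)⁴ × 1.9880 = 0.0913 × 1.9913 × 1.9880 = 0.3614.
T(710)/T(463) = exp(τ_B − τ_A) = exp(0.2961) = 1.3446.

1.34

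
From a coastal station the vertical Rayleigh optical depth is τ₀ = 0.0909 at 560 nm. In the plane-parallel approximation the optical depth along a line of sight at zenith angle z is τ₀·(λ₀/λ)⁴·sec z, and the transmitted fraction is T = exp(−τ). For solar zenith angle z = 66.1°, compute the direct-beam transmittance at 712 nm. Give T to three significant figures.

sec 66.1° = 2.4683.
τ = 0.0909 × (560/712)⁴ × 2.4683 = 0.0909 × 0.3827 × 2.4683 = 0.0859.
T = exp(−0.0859) = 0.9177.

0.918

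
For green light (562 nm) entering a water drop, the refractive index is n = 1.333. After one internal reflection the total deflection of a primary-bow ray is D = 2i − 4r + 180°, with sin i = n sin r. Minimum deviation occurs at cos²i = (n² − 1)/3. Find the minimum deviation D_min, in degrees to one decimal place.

137.9°

cos²i = (1.77689 − 1)/3 = 0.25896; i = arccos(0.50888) = 59.410°.
sin r = sin 59.410°/1.333 = 0.64579; r = 40.225°.
D_min = 2·59.410° − 4·40.225° + 180° = 137.922°.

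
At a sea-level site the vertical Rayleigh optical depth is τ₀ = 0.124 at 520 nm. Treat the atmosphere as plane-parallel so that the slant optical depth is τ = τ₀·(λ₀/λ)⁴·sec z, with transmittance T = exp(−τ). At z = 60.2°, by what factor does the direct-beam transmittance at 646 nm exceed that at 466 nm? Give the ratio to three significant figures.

1.33

Airmass: sec 60.2° = 2.0122.
τ(646 nm) = 0.124 × (520/646)⁴ × 2.0122 = 0.124 × 0.4198 × 2.0122 = 0.1048.
τ(466 nm) = 0.124 × (520/466)⁴ × 2.0122 = 0.124 × 1.5505 × 2.0122 = 0.3869.
T(646)/T(466) = exp(τ_B − τ_A) = exp(0.2821) = 1.3259.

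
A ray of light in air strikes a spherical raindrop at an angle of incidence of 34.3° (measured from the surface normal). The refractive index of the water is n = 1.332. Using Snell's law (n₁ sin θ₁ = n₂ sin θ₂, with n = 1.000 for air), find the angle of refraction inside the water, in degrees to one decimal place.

25.0°

Snell: sin θ_r = sin θ_i / n = sin 34.3° / 1.332 = 0.5635 / 1.332 = 0.4231.
θ_r = arcsin(0.4231) = 25.03°.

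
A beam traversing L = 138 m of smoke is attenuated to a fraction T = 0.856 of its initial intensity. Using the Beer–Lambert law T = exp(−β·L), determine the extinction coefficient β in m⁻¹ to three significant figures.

Beer–Lambert: T = exp(−βL) ⇒ β = −ln(T)/L = −ln(0.856)/138 = 0.1555/138 = 0.001127 m⁻¹.

0.00113 m⁻¹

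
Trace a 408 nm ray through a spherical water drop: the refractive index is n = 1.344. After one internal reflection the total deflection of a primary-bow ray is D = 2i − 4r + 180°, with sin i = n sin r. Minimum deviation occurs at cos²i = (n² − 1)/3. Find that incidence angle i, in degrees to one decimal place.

cos²i = (1.344² − 1)/3 = (1.80634 − 1)/3 = 0.26878.
cos i = 0.51844, so i = 58.772°.

58.8°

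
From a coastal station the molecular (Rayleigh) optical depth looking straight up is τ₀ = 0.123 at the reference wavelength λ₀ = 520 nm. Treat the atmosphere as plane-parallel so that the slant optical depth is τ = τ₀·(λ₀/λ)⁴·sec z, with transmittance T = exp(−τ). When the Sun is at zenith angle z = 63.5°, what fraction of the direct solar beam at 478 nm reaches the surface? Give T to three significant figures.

0.680

sec 63.5° = 2.2412.
τ = 0.123 × (520/478)⁴ × 2.2412 = 0.123 × 1.4006 × 2.2412 = 0.3861.
T = exp(−0.3861) = 0.6797.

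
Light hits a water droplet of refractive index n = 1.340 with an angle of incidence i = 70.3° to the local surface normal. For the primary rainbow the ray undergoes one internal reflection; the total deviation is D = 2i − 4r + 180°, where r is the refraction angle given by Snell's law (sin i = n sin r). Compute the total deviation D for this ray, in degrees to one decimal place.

142.1°

sin r = sin 70.3° / 1.340 = 0.9415/1.340 = 0.7026; r = 44.64°.
D = 2·70.3° − 4·44.64° + 180° = 140.60° − 178.54° + 180° = 142.06°.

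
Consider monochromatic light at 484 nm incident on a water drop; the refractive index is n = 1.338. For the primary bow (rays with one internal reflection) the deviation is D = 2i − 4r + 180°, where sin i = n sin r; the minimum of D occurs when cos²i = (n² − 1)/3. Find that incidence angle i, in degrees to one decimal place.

cos²i = (1.338² − 1)/3 = (1.79024 − 1)/3 = 0.26341.
cos i = 0.51324, so i = 59.120°.

59.1°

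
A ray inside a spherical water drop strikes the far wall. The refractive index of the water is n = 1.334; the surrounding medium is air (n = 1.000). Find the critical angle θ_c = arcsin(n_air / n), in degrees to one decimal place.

sin θ_c = n_air / n = 1.000 / 1.334 = 0.7496.
θ_c = arcsin(0.7496) = 48.56°.

48.6°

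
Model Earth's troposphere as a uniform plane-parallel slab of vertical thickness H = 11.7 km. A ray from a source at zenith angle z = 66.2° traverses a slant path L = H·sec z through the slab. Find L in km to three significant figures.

sec z = 1/cos 66.2° = 2.4780.
L = 11.7 × 2.4780 = 28.993 km.

29.0 km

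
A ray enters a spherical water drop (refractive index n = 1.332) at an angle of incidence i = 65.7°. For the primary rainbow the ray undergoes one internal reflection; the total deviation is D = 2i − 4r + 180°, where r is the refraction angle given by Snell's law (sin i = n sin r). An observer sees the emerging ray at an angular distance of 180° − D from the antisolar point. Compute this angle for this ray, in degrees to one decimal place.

sin r = sin 65.7° / 1.332 = 0.9114/1.332 = 0.6842; r = 43.18°.
D = 2·65.7° − 4·43.18° + 180° = 131.40° − 172.70° + 180° = 138.70°.
Angle from antisolar point = 180° − D = 41.30°.

41.3°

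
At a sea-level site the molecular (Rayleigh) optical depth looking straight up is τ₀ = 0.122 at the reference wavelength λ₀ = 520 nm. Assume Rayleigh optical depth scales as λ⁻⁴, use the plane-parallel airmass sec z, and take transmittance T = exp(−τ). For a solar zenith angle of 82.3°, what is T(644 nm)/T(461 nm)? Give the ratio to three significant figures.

Airmass: sec 82.3° = 7.4635.
τ(644 nm) = 0.122 × (520/644)⁴ × 7.4635 = 0.122 × 0.4251 × 7.4635 = 0.3871.
τ(461 nm) = 0.122 × (520/461)⁴ × 7.4635 = 0.122 × 1.6189 × 7.4635 = 1.4740.
T(644)/T(461) = exp(τ_B − τ_A) = exp(1.0870) = 2.9653.

2.97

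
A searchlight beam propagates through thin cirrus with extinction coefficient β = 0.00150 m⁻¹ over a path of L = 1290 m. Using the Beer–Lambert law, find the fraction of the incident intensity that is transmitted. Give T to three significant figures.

0.144

τ = β·L = 0.00150 × 1290 = 1.9350.
T = exp(−1.9350) = 0.1444.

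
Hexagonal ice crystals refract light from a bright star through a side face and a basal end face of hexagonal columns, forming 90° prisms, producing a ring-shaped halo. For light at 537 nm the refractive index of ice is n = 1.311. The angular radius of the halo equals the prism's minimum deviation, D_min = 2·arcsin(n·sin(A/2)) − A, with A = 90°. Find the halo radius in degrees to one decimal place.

n·sin(A/2) = 1.311 × sin 45° = 1.311 × 0.7071 = 0.9270.
D_min = 2·arcsin(0.9270) − 90° = 2 × 67.974° − 90° = 45.949°.

45.9°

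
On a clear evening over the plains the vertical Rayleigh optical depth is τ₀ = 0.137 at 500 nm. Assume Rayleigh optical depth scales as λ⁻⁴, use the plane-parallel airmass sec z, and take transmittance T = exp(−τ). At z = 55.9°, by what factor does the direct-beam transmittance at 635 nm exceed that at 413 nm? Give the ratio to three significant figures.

Airmass: sec 55.9° = 1.7837.
τ(635 nm) = 0.137 × (500/635)⁴ × 1.7837 = 0.137 × 0.3844 × 1.7837 = 0.0939.
τ(413 nm) = 0.137 × (500/413)⁴ × 1.7837 = 0.137 × 2.1482 × 1.7837 = 0.5249.
T(635)/T(413) = exp(τ_B − τ_A) = exp(0.4310) = 1.5388.

1.54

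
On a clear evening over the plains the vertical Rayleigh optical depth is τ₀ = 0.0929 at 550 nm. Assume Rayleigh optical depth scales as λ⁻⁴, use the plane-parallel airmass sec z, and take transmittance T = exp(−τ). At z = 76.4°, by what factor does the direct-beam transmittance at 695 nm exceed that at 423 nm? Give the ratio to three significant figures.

2.65

Airmass: sec 76.4° = 4.2527.
τ(695 nm) = 0.0929 × (550/695)⁴ × 4.2527 = 0.0929 × 0.3922 × 4.2527 = 0.1550.
τ(423 nm) = 0.0929 × (550/423)⁴ × 4.2527 = 0.0929 × 2.8582 × 4.2527 = 1.1292.
T(695)/T(423) = exp(τ_B − τ_A) = exp(0.9743) = 2.6492.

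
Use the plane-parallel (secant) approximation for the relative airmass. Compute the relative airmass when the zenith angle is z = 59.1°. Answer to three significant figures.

1.95

X = sec z = 1/cos 59.1° = 1/0.5135 = 1.9473.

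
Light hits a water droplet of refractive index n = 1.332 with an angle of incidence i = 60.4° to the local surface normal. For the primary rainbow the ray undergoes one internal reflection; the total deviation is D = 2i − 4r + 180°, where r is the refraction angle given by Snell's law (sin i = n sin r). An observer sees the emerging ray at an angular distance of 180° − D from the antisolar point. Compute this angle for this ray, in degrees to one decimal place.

42.2°

sin r = sin 60.4° / 1.332 = 0.8695/1.332 = 0.6528; r = 40.75°.
D = 2·60.4° − 4·40.75° + 180° = 120.80° − 163.00° + 180° = 137.80°.
Angle from antisolar point = 180° − D = 42.20°.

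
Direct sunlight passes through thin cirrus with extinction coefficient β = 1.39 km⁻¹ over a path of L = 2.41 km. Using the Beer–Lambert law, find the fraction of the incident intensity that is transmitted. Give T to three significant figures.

τ = β·L = 1.39 × 2.41 = 3.3499.
T = exp(−3.3499) = 0.0351.

0.0351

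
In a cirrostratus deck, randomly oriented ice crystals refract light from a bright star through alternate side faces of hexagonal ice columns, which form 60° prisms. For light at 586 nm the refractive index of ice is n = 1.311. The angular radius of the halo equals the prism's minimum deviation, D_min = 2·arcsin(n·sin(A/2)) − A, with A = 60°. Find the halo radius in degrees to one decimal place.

n·sin(A/2) = 1.311 × sin 30° = 1.311 × 0.5000 = 0.6555.
D_min = 2·arcsin(0.6555) − 60° = 2 × 40.958° − 60° = 21.915°.

21.9°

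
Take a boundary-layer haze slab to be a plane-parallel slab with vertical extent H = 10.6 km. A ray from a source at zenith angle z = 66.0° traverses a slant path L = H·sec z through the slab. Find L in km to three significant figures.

sec z = 1/cos 66.0° = 2.4586.
L = 10.6 × 2.4586 = 26.061 km.

26.1 km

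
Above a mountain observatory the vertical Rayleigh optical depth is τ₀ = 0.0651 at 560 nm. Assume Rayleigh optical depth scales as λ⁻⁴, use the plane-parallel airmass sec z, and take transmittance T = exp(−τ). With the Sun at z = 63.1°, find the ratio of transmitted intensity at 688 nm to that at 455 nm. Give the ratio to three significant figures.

Airmass: sec 63.1° = 2.2103.
τ(688 nm) = 0.0651 × (560/688)⁴ × 2.2103 = 0.0651 × 0.4389 × 2.2103 = 0.0632.
τ(455 nm) = 0.0651 × (560/455)⁴ × 2.2103 = 0.0651 × 2.2946 × 2.2103 = 0.3302.
T(688)/T(455) = exp(τ_B − τ_A) = exp(0.2670) = 1.3061.

1.31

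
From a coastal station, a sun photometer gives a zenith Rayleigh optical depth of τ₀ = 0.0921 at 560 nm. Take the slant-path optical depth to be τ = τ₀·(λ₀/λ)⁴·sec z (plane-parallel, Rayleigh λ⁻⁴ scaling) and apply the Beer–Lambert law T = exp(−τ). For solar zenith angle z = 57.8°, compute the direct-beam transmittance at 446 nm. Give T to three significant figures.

0.651

sec 57.8° = 1.8766.
τ = 0.0921 × (560/446)⁴ × 1.8766 = 0.0921 × 2.4855 × 1.8766 = 0.4296.
T = exp(−0.4296) = 0.6508.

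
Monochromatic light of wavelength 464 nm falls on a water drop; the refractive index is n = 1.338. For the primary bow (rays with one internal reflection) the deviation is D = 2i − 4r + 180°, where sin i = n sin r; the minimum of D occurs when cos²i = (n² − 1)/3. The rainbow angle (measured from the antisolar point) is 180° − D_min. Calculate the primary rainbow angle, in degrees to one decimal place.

cos²i = (1.79024 − 1)/3 = 0.26341; i = arccos(0.51324) = 59.120°.
sin r = sin 59.120°/1.338 = 0.64144; r = 39.899°.
D_min = 2·59.120° − 4·39.899° + 180° = 138.643°.
Rainbow angle = 180° − D_min = 41.357°.

41.4°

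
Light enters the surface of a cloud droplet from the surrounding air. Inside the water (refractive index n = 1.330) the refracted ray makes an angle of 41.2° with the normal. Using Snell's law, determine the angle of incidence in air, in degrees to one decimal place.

61.2°

Snell: sin θ_i = n · sin θ_r = 1.330 × sin 41.2° = 1.330 × 0.6587 = 0.8761.
θ_i = arcsin(0.8761) = 61.17°.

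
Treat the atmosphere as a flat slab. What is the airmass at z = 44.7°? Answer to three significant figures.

X = sec z = 1/cos 44.7° = 1/0.7108 = 1.4069.

1.41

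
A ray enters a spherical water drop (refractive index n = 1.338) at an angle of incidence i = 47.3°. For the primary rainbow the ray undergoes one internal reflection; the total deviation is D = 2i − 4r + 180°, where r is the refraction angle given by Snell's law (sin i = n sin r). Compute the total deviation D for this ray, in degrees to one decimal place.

sin r = sin 47.3° / 1.338 = 0.7349/1.338 = 0.5493; r = 33.32°.
D = 2·47.3° − 4·33.32° + 180° = 94.60° − 133.27° + 180° = 141.33°.

141.3°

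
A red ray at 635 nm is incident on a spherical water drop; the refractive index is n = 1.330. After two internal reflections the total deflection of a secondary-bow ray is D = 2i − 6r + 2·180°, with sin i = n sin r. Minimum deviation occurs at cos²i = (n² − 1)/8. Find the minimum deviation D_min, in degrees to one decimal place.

cos²i = (1.76890 − 1)/8 = 0.09611; i = arccos(0.31002) = 71.940°.
sin r = sin 71.940°/1.330 = 0.71483; r = 45.630°.
D_min = 2·71.940° − 6·45.630° + 360° = 230.101°.

230.1°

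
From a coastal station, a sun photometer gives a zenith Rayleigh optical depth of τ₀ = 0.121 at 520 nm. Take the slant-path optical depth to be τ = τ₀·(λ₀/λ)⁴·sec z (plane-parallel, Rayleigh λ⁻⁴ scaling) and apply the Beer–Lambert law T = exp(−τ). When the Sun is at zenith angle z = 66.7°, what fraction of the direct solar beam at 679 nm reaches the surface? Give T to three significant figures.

sec 66.7° = 2.5282.
τ = 0.121 × (520/679)⁴ × 2.5282 = 0.121 × 0.3440 × 2.5282 = 0.1052.
T = exp(−0.1052) = 0.9001.

0.900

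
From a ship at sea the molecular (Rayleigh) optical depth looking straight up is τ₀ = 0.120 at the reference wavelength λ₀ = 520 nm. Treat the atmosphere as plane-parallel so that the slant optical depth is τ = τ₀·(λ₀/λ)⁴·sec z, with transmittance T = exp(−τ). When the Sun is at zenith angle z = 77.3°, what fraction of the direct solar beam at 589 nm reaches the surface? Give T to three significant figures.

sec 77.3° = 4.5486.
τ = 0.120 × (520/589)⁴ × 4.5486 = 0.120 × 0.6075 × 4.5486 = 0.3316.
T = exp(−0.3316) = 0.7178.

0.718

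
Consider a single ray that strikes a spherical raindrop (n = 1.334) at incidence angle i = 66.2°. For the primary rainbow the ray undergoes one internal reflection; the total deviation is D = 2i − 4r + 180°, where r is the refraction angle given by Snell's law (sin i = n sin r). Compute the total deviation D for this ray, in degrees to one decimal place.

139.2°

sin r = sin 66.2° / 1.334 = 0.9150/1.334 = 0.6859; r = 43.30°.
D = 2·66.2° − 4·43.30° + 180° = 132.40° − 173.22° + 180° = 139.18°.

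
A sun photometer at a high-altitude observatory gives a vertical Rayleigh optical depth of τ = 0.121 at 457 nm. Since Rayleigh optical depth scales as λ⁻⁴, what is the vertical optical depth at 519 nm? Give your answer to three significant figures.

0.0727

τ(519 nm) = τ(457 nm) × (457/519)⁴ = 0.121 × (0.8805)⁴ = 0.121 × 0.6012 = 0.0727.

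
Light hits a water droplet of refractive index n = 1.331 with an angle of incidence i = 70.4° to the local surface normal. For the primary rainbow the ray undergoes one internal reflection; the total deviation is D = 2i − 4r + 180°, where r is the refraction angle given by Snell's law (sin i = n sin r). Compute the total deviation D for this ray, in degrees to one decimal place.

sin r = sin 70.4° / 1.331 = 0.9421/1.331 = 0.7078; r = 45.05°.
D = 2·70.4° − 4·45.05° + 180° = 140.80° − 180.22° + 180° = 140.58°.

140.6°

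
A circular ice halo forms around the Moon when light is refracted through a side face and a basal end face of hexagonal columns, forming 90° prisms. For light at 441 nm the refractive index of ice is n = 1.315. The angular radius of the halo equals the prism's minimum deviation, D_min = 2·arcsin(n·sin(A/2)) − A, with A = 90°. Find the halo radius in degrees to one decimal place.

n·sin(A/2) = 1.315 × sin 45° = 1.315 × 0.7071 = 0.9298.
D_min = 2·arcsin(0.9298) − 90° = 2 × 68.411° − 90° = 46.821°.

46.8°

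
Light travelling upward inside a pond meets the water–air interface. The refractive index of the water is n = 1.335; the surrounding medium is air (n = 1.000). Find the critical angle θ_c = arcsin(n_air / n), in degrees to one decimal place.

sin θ_c = n_air / n = 1.000 / 1.335 = 0.7491.
θ_c = arcsin(0.7491) = 48.51°.

48.5°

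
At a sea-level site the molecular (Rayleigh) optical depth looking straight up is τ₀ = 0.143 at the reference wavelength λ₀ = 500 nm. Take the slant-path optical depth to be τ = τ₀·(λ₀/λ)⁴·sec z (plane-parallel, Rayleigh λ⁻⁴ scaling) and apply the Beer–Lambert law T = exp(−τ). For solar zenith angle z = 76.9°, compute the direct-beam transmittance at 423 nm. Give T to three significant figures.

0.292

sec 76.9° = 4.4121.
τ = 0.143 × (500/423)⁴ × 4.4121 = 0.143 × 1.9522 × 4.4121 = 1.2317.
T = exp(−1.2317) = 0.2918.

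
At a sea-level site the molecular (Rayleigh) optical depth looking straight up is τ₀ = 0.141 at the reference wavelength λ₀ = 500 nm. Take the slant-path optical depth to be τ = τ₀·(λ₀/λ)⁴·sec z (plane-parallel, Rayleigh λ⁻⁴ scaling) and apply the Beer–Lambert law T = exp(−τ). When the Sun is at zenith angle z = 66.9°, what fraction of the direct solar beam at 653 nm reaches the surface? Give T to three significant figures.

0.884

sec 66.9° = 2.5488.
τ = 0.141 × (500/653)⁴ × 2.5488 = 0.141 × 0.3437 × 2.5488 = 0.1235.
T = exp(−0.1235) = 0.8838.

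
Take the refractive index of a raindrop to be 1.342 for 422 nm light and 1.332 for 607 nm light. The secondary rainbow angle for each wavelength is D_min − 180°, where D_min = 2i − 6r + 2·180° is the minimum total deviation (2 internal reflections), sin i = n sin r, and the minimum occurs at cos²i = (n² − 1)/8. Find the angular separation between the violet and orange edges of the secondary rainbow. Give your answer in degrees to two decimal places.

At 422 nm (n = 1.342): cos²i = 0.10012 → i = 71.554°, r = 44.981°, D_min = 233.222°, rainbow angle = 53.222°.
At 607 nm (n = 1.332): cos²i = 0.09678 → i = 71.875°, r = 45.520°, D_min = 230.628°, rainbow angle = 50.628°.
Angular width = |53.222° − 50.628°| = 2.594°.

2.59°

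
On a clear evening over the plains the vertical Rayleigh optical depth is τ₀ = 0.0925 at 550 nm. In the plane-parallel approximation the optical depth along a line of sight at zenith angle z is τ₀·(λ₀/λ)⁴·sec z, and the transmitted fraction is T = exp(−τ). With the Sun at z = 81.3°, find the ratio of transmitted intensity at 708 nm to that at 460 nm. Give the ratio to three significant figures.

2.79

Airmass: sec 81.3° = 6.6111.
τ(708 nm) = 0.0925 × (550/708)⁴ × 6.6111 = 0.0925 × 0.3642 × 6.6111 = 0.2227.
τ(460 nm) = 0.0925 × (550/460)⁴ × 6.6111 = 0.0925 × 2.0437 × 6.6111 = 1.2498.
T(708)/T(460) = exp(τ_B − τ_A) = exp(1.0271) = 2.7929.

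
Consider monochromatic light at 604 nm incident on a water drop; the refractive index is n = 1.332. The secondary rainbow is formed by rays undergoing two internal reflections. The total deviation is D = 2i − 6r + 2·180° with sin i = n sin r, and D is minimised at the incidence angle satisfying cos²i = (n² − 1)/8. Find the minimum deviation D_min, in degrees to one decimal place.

230.6°

cos²i = (1.77422 − 1)/8 = 0.09678; i = arccos(0.31109) = 71.875°.
sin r = sin 71.875°/1.332 = 0.71350; r = 45.520°.
D_min = 2·71.875° − 6·45.520° + 360° = 230.628°.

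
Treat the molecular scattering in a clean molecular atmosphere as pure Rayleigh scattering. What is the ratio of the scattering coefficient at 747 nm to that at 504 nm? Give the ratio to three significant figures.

Rayleigh scattering ∝ λ⁻⁴, so the ratio of coefficients is the inverse fourth power of the wavelength ratio.
σ(747)/σ(504) = (504/747)⁴ = (0.6747)⁴ = 0.2072.

0.207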